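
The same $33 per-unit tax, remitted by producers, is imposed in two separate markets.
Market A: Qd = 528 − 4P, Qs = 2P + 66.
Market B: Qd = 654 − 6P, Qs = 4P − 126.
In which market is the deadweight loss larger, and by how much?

Market A: pre-tax P* = $77, Q* = 220; post-tax Q = 176; deadweight loss = $726.
Market B: pre-tax P* = $78, Q* = 186; post-tax Q = 106.8; deadweight loss = $1306.8.
Difference: $726 vs $1306.8 → market B is larger by $580.8.

Market B, by $580.8.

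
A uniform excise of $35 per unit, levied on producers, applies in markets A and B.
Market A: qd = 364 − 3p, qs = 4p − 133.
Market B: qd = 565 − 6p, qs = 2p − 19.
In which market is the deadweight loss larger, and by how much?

Market A, by $131.25.

Market A: pre-tax p* = $71, q* = 151; post-tax q = 91; deadweight loss = $1050.
Market B: pre-tax p* = $73, q* = 127; post-tax q = 74.5; deadweight loss = $918.75.
Difference: $1050 vs $918.75 → market A is larger by $131.25.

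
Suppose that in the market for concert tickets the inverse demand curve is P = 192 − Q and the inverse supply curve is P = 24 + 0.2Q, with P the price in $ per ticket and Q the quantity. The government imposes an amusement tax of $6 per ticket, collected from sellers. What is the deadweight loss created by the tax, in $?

Deadweight loss = $15.

Inverting to Q(P) form: Qd = 192 − P; Qs = 5P − 120.
Before the tax: set 192 − P = 5P − 120 → P* = $52, Q* = 140.
With the tax collected from sellers, supply shifts: Qs = 5(P − 6) − 120.
Solving gives Q = 135 with buyers paying $57 and sellers receiving $51 (the $6 wedge).
Quantity falls by |ΔQ| = |140 − 135| = 5.
DWL = ½ · t · |ΔQ| = ½ · 6 · 5 = $15.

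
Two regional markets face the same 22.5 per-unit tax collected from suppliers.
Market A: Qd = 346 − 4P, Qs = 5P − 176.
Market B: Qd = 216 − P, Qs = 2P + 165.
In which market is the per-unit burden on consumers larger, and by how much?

Market A: pre-tax P* = 58, Q* = 114; post-tax Q = 64; per-unit burden on consumers = 12.5.
Market B: pre-tax P* = 17, Q* = 199; post-tax Q = 184; per-unit burden on consumers = 15.
Difference: 12.5 vs 15 → market B is larger by 2.5.

Market B, by 2.5.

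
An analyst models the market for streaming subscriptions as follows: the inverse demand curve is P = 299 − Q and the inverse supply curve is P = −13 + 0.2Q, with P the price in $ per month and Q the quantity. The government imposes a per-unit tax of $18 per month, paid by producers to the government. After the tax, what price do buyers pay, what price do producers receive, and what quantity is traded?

Buyers pay $54; producers receive $36; quantity = 245.

Inverting to Q(P) form: Qd = 299 − P; Qs = 5P + 65.
Before the tax: set 299 − P = 5P + 65 → P* = $39, Q* = 260.
With the tax collected from producers, supply shifts: Qs = 5(P − 18) + 65.
New equilibrium: buyers pay $54, producers receive $36, Q = 245. (Wedge: Pb − Ps = 18.)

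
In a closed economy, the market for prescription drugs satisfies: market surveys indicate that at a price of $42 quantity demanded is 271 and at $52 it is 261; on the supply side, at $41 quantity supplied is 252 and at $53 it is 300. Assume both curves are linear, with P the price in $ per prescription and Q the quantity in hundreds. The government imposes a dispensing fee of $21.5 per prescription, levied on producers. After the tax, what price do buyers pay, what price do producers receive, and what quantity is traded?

Buyers pay $62.2; producers receive $40.7; quantity = 250.8.

Demand slope: (261 − 271)/(52 − 42) = -1, so Qd = 313 − P.
Supply slope: (300 − 252)/(53 − 41) = 4, so Qs = 4P + 88.
Before the tax: set 313 − P = 4P + 88 → P* = $45, Q* = 268.
With the tax collected from producers, supply shifts: Qs = 4(P − 21.5) + 88.
New equilibrium: buyers pay $62.2, producers receive $40.7, Q = 250.8. (Wedge: Pb − Ps = 21.5.)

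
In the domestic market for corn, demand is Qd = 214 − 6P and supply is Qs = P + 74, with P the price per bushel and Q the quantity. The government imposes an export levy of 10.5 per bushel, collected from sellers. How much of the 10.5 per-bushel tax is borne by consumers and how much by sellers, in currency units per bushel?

Consumers bear 1.5 per bushel; sellers bear 9 per bushel.

Without the tax, 214 − 6P = P + 74 gives 7P = 140, so P* = 20 and Q* = 94.
With the tax collected from sellers, supply shifts: Qs = (P − 10.5) + 74.
Solving gives Q = 85 with consumers paying 21.5 and sellers receiving 11 (the 10.5 wedge).
Burden on consumers: 1.5; on sellers: 9. (They sum to 10.5.)
The less price-elastic side of the market bears the larger share of a per-unit tax.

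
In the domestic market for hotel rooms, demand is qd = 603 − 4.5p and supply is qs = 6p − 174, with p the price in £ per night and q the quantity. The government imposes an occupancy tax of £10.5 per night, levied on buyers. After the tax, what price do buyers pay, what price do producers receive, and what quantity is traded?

Before the tax: set 603 − 4.5p = 6p − 174 → p* = £74, q* = 270.
With the tax collected from buyers, demand (in seller-price terms) shifts: qd = 603 − 4.5(p + 10.5).
New equilibrium: buyers pay £80, producers receive £69.5, q = 243. (Wedge: pb − ps = 10.5.)

Buyers pay £80; producers receive £69.5; quantity = 243.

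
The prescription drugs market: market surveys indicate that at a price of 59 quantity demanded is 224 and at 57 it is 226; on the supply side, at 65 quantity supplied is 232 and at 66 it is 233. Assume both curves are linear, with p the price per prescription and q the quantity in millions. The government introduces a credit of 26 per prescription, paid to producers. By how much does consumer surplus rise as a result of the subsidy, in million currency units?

Demand slope: (226 − 224)/(57 − 59) = -1, so qd = 283 − p.
Supply slope: (233 − 232)/(66 − 65) = 1, so qs = p + 167.
Before the subsidy: set 283 − p = p + 167 → p* = 58, q* = 225.
With a per-unit subsidy paid to producers, each receives p + 26 per unit sold, so supply becomes qs = (p + 26) + 167.
New equilibrium: consumers pay 45, producers receive 71, q = 238. (Wedge: pb − ps = −26.)
ΔCS is the trapezoid between Q = 238 and Q = 225 of height 13: ½ · (225 + 238) · 13 = 3009.5.

Consumer surplus rises by 3009.5 million.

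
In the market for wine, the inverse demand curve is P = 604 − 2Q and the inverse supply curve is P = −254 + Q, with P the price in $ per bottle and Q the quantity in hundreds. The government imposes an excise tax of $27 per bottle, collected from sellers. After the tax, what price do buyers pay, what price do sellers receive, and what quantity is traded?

Inverting to Q(P) form: Qd = 302 − 0.5P; Qs = P + 254.
Before the tax: set 302 − 0.5P = P + 254 → P* = $32, Q* = 286.
With the tax collected from sellers, supply shifts: Qs = (P − 27) + 254.
Solving gives Q = 277 with buyers paying $50 and sellers receiving $23 (the $27 wedge).

Buyers pay $50; sellers receive $23; quantity = 277.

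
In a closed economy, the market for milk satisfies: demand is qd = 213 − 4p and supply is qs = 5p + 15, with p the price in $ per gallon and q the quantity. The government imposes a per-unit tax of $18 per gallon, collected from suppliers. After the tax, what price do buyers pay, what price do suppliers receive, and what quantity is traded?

Before the tax: set 213 − 4p = 5p + 15 → p* = $22, q* = 125.
With the tax collected from suppliers, supply shifts: qs = 5(p − 18) + 15.
Solving gives q = 85 with buyers paying $32 and suppliers receiving $14 (the $18 wedge).
The less price-elastic side of the market bears the larger share of a per-unit tax.

Buyers pay $32; suppliers receive $14; quantity = 85.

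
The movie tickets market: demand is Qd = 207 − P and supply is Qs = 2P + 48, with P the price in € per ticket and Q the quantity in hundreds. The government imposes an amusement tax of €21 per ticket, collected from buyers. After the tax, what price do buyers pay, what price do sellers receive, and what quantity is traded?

Before the tax: set 207 − P = 2P + 48 → P* = €53, Q* = 154.
With the tax collected from buyers, demand (in seller-price terms) shifts: Qd = 207 − (P + 21).
Solving gives Q = 140 with buyers paying €67 and sellers receiving €46 (the €21 wedge).

Buyers pay €67; sellers receive €46; quantity = 140.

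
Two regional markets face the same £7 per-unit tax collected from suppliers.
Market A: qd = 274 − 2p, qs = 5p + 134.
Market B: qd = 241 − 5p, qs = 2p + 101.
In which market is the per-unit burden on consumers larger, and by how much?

Market A, by £3.

Market A: pre-tax p* = £20, q* = 234; post-tax q = 224; per-unit burden on consumers = £5.
Market B: pre-tax p* = £20, q* = 141; post-tax q = 131; per-unit burden on consumers = £2.
Difference: £5 vs £2 → market A is larger by £3.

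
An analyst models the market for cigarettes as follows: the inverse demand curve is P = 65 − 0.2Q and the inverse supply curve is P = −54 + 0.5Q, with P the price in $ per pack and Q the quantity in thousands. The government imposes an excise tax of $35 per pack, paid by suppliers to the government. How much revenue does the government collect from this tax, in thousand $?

Rewrite in direct form: Qd = 325 − 5P and Qs = 2P + 108.
Without the tax, 325 − 5P = 2P + 108 gives 7P = 217, so P* = $31 and Q* = 170.
With the tax collected from suppliers, supply shifts: Qs = 2(P − 35) + 108.
Solving gives Q = 120 with consumers paying $41 and suppliers receiving $6 (the $35 wedge).
Revenue = t · Q = 35 · 120 = $4200.

Tax revenue = $4200 thousand.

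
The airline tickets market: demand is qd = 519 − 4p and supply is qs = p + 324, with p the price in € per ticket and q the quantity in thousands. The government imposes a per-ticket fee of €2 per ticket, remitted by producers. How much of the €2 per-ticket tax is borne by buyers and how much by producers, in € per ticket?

Before the tax: set 519 − 4p = p + 324 → p* = €39, q* = 363.
With the tax collected from producers, supply shifts: qs = (p − 2) + 324.
Solving gives q = 361.4 with buyers paying €39.4 and producers receiving €37.4 (the €2 wedge).
Burden on buyers: €0.4; on producers: €1.6. (They sum to €2.)

Buyers bear €0.4 per ticket; producers bear €1.6 per ticket.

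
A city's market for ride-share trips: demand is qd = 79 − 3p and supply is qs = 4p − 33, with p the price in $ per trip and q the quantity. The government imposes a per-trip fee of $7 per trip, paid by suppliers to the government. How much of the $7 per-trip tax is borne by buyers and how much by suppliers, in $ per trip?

Without the tax, 79 − 3p = 4p − 33 gives 7p = 112, so p* = $16 and q* = 31.
With the tax collected from suppliers, supply shifts: qs = 4(p − 7) − 33.
Solving gives q = 19 with buyers paying $20 and suppliers receiving $13 (the $7 wedge).
Burden on buyers: $4; on suppliers: $3. (They sum to $7.)

Buyers bear $4 per trip; suppliers bear $3 per trip.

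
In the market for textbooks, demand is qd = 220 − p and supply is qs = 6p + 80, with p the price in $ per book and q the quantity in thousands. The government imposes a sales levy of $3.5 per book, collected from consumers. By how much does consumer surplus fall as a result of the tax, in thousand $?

Consumer surplus falls by $595.5 thousand.

Without the tax, 220 − p = 6p + 80 gives 7p = 140, so p* = $20 and q* = 200.
With the tax collected from consumers, demand (in seller-price terms) shifts: qd = 220 − (p + 3.5).
Solving gives q = 197 with consumers paying $23 and sellers receiving $19.5 (the $3.5 wedge).
ΔCS is the trapezoid between Q = 197 and Q = 200 of height $3: ½ · (200 + 197) · 3 = $595.5.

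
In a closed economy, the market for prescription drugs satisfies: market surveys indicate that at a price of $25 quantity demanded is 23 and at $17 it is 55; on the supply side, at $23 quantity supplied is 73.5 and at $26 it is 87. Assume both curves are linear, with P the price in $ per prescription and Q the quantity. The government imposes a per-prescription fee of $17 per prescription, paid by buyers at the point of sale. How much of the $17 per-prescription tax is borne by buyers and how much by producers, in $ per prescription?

Buyers bear $9 per prescription; producers bear $8 per prescription.

Demand slope: (55 − 23)/(17 − 25) = -4, so Qd = 123 − 4P.
Supply slope: (87 − 73.5)/(26 − 23) = 4.5, so Qs = 4.5P − 30.
Without the tax, 123 − 4P = 4.5P − 30 gives 8.5P = 153, so P* = $18 and Q* = 51.
With the tax collected from buyers, demand (in seller-price terms) shifts: Qd = 123 − 4(P + 17).
Solving gives Q = 15 with buyers paying $27 and producers receiving $10 (the $17 wedge).
Burden on buyers: $9; on producers: $8. (They sum to $17.)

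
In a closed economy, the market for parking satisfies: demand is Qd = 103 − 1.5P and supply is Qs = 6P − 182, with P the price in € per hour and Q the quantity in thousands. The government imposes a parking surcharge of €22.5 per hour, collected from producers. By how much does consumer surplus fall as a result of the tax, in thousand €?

Before the tax: set 103 − 1.5P = 6P − 182 → P* = €38, Q* = 46.
With the tax collected from producers, supply shifts: Qs = 6(P − 22.5) − 182.
Solving gives Q = 19 with consumers paying €56 and producers receiving €33.5 (the €22.5 wedge).
ΔCS is the trapezoid between Q = 19 and Q = 46 of height €18: ½ · (46 + 19) · 18 = €585.

Consumer surplus falls by €585 thousand.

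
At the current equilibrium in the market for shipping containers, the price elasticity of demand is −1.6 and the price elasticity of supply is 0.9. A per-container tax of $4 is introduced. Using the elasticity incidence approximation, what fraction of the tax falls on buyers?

Buyers' share ≈ 0.36.

Incidence ratio: buyers' share ≈ εs / (εs + |εd|) = 0.9 / (0.9 + 1.6) = 0.36.
Supply is the less elastic side, so buyers bear the smaller share.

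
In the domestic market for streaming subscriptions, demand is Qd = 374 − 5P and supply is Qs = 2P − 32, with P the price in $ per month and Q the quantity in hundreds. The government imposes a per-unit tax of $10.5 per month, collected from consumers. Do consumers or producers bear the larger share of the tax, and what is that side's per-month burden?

Without the tax, 374 − 5P = 2P − 32 gives 7P = 406, so P* = $58 and Q* = 84.
With the tax collected from consumers, demand (in seller-price terms) shifts: Qd = 374 − 5(P + 10.5).
Solving gives Q = 69 with consumers paying $61 and producers receiving $50.5 (the $10.5 wedge).
Per-month burden: consumers $3, producers $7.5.
Producers take the larger share because supply is less price-elastic here (demand slope 5 vs supply slope 2).
The less price-elastic side of the market bears the larger share of a per-unit tax.

Producers bear the larger share: $7.5 per month.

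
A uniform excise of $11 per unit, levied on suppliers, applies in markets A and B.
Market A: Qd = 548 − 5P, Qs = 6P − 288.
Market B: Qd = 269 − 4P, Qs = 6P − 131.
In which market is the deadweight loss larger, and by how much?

Market A, by $19.8.

Market A: pre-tax P* = $76, Q* = 168; post-tax Q = 138; deadweight loss = $165.
Market B: pre-tax P* = $40, Q* = 109; post-tax Q = 82.6; deadweight loss = $145.2.
Difference: $165 vs $145.2 → market A is larger by $19.8.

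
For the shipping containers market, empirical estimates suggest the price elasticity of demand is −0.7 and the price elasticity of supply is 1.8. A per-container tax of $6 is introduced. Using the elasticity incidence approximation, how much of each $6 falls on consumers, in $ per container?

Incidence ratio: consumers' share ≈ εs / (εs + |εd|) = 1.8 / (1.8 + 0.7) = 0.72.
So consumers bear ≈ 0.72 × $6 = $4.32; producers bear $1.68.

Consumers bear ≈ $4.32 per container.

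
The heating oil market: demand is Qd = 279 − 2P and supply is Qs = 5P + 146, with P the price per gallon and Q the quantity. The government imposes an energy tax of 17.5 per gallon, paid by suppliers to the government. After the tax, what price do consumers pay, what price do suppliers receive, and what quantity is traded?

Before the tax: set 279 − 2P = 5P + 146 → P* = 19, Q* = 241.
With the tax collected from suppliers, supply shifts: Qs = 5(P − 17.5) + 146.
New equilibrium: consumers pay 31.5, suppliers receive 14, Q = 216. (Wedge: Pb − Ps = 17.5.)

Consumers pay 31.5; suppliers receive 14; quantity = 216.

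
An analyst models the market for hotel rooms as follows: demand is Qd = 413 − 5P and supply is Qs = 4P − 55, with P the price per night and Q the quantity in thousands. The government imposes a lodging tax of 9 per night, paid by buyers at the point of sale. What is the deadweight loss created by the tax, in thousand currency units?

Deadweight loss = 90 thousand.

Without the tax, 413 − 5P = 4P − 55 gives 9P = 468, so P* = 52 and Q* = 153.
With the tax collected from buyers, demand (in seller-price terms) shifts: Qd = 413 − 5(P + 9).
New equilibrium: buyers pay 56, producers receive 47, Q = 133. (Wedge: Pb − Ps = 9.)
Quantity falls by |ΔQ| = |153 − 133| = 20.
DWL = ½ · t · |ΔQ| = ½ · 9 · 20 = 90.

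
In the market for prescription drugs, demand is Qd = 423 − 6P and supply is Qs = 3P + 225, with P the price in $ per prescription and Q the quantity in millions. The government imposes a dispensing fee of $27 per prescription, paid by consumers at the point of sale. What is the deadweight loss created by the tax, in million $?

Deadweight loss = $729 million.

Before the tax: set 423 − 6P = 3P + 225 → P* = $22, Q* = 291.
With the tax collected from consumers, demand (in seller-price terms) shifts: Qd = 423 − 6(P + 27).
Solving gives Q = 237 with consumers paying $31 and producers receiving $4 (the $27 wedge).
Quantity falls by |ΔQ| = |291 − 237| = 54.
DWL = ½ · t · |ΔQ| = ½ · 27 · 54 = $729.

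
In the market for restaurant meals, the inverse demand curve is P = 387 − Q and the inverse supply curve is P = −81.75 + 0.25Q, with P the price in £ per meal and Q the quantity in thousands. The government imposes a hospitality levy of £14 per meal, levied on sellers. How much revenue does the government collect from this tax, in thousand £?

Tax revenue = £5093.2 thousand.

Inverting to Q(P) form: Qd = 387 − P; Qs = 4P + 327.
Without the tax, 387 − P = 4P + 327 gives 5P = 60, so P* = £12 and Q* = 375.
With the tax collected from sellers, supply shifts: Qs = 4(P − 14) + 327.
Solving gives Q = 363.8 with consumers paying £23.2 and sellers receiving £9.2 (the £14 wedge).
Revenue = t · Q = 14 · 363.8 = £5093.2.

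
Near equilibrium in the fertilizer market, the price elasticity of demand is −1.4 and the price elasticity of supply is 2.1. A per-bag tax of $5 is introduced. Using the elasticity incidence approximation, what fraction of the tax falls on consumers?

Consumers' share ≈ 0.6.

Incidence ratio: consumers' share ≈ εs / (εs + |εd|) = 2.1 / (2.1 + 1.4) = 0.6.
Supply is the more elastic side, so consumers bear the larger share.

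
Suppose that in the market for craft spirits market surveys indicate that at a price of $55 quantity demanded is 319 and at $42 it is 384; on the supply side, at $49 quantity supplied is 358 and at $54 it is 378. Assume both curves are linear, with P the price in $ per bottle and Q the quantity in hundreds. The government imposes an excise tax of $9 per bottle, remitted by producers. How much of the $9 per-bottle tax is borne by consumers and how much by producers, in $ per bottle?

Demand slope: (384 − 319)/(42 − 55) = -5, so Qd = 594 − 5P.
Supply slope: (378 − 358)/(54 − 49) = 4, so Qs = 4P + 162.
Without the tax, 594 − 5P = 4P + 162 gives 9P = 432, so P* = $48 and Q* = 354.
With the tax collected from producers, supply shifts: Qs = 4(P − 9) + 162.
New equilibrium: consumers pay $52, producers receive $43, Q = 334. (Wedge: Pb − Ps = 9.)
Burden on consumers: $4; on producers: $5. (They sum to $9.)
The less price-elastic side of the market bears the larger share of a per-unit tax.

Consumers bear $4 per bottle; producers bear $5 per bottle.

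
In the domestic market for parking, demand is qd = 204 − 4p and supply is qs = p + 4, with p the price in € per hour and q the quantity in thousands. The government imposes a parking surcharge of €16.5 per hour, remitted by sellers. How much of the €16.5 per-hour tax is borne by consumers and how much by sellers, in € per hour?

Before the tax: set 204 − 4p = p + 4 → p* = €40, q* = 44.
With the tax collected from sellers, supply shifts: qs = (p − 16.5) + 4.
New equilibrium: consumers pay €43.3, sellers receive €26.8, q = 30.8. (Wedge: pb − ps = 16.5.)
Burden on consumers: €3.3; on sellers: €13.2. (They sum to €16.5.)

Consumers bear €3.3 per hour; sellers bear €13.2 per hour.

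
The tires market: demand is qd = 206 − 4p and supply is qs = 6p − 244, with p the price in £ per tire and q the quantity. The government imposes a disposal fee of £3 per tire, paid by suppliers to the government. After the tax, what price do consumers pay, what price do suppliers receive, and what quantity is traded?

Before the tax: set 206 − 4p = 6p − 244 → p* = £45, q* = 26.
With the tax collected from suppliers, supply shifts: qs = 6(p − 3) − 244.
New equilibrium: consumers pay £46.8, suppliers receive £43.8, q = 18.8. (Wedge: pb − ps = 3.)

Consumers pay £46.8; suppliers receive £43.8; quantity = 18.8.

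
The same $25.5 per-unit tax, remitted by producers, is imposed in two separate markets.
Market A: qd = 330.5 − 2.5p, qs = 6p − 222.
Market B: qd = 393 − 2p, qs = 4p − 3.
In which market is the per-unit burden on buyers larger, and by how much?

Market A, by $1.

Market A: pre-tax p* = $65, q* = 168; post-tax q = 123; per-unit burden on buyers = $18.
Market B: pre-tax p* = $66, q* = 261; post-tax q = 227; per-unit burden on buyers = $17.
Difference: $18 vs $17 → market A is larger by $1.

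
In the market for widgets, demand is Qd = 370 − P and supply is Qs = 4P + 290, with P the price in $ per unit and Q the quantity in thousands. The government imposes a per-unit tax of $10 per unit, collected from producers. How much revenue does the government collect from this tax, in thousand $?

Before the tax: set 370 − P = 4P + 290 → P* = $16, Q* = 354.
With the tax collected from producers, supply shifts: Qs = 4(P − 10) + 290.
Solving gives Q = 346 with consumers paying $24 and producers receiving $14 (the $10 wedge).
Revenue = t · Q = 10 · 346 = $3460.

Tax revenue = $3460 thousand.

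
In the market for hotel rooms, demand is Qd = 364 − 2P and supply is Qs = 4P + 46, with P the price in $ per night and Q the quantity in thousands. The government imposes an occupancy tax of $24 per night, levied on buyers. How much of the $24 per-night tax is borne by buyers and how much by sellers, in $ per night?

Without the tax, 364 − 2P = 4P + 46 gives 6P = 318, so P* = $53 and Q* = 258.
With the tax collected from buyers, demand (in seller-price terms) shifts: Qd = 364 − 2(P + 24).
Solving gives Q = 226 with buyers paying $69 and sellers receiving $45 (the $24 wedge).
Burden on buyers: $16; on sellers: $8. (They sum to $24.)

Buyers bear $16 per night; sellers bear $8 per night.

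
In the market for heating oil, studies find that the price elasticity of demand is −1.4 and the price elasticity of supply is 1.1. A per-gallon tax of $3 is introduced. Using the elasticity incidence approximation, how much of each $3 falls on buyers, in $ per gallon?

Incidence ratio: buyers' share ≈ εs / (εs + |εd|) = 1.1 / (1.1 + 1.4) = 0.44.
So buyers bear ≈ 0.44 × $3 = $1.32; suppliers bear $1.68.

Buyers bear ≈ $1.32 per gallon.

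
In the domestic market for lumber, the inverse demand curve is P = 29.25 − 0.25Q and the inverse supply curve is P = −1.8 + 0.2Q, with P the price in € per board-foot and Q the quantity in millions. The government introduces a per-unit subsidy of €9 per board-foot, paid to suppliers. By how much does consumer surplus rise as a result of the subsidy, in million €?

Consumer surplus rises by €395 million.

Rewrite in direct form: Qd = 117 − 4P and Qs = 5P + 9.
Without the subsidy, 117 − 4P = 5P + 9 gives 9P = 108, so P* = €12 and Q* = 69.
With a per-unit subsidy paid to suppliers, each receives P + 9 per unit sold, so supply becomes Qs = 5(P + 9) + 9.
Solving gives Q = 89 with consumers paying €7 and suppliers receiving €16 (the €9 wedge).
ΔCS is the trapezoid between Q = 89 and Q = 69 of height €5: ½ · (69 + 89) · 5 = €395.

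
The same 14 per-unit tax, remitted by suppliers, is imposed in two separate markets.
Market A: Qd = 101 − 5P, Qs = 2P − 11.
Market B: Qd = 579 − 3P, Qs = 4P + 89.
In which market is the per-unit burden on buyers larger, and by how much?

Market B, by 4.

Market A: pre-tax P* = 16, Q* = 21; post-tax Q = 1; per-unit burden on buyers = 4.
Market B: pre-tax P* = 70, Q* = 369; post-tax Q = 345; per-unit burden on buyers = 8.
Difference: 4 vs 8 → market B is larger by 4.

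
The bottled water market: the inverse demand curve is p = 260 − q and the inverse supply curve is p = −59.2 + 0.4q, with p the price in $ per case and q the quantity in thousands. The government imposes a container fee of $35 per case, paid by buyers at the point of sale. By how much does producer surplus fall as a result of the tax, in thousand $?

Rewrite in direct form: qd = 260 − p and qs = 2.5p + 148.
Without the tax, 260 − p = 2.5p + 148 gives 3.5p = 112, so p* = $32 and q* = 228.
With the tax collected from buyers, demand (in seller-price terms) shifts: qd = 260 − (p + 35).
New equilibrium: buyers pay $57, producers receive $22, q = 203. (Wedge: pb − ps = 35.)
ΔPS is the trapezoid between Q = 203 and Q = 228 of height $10: ½ · (228 + 203) · 10 = $2155.

Producer surplus falls by $2155 thousand.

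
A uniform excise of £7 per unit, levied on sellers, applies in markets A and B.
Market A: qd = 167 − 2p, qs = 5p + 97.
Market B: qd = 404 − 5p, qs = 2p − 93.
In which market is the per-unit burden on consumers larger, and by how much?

Market A: pre-tax p* = £10, q* = 147; post-tax q = 137; per-unit burden on consumers = £5.
Market B: pre-tax p* = £71, q* = 49; post-tax q = 39; per-unit burden on consumers = £2.
Difference: £5 vs £2 → market A is larger by £3.

Market A, by £3.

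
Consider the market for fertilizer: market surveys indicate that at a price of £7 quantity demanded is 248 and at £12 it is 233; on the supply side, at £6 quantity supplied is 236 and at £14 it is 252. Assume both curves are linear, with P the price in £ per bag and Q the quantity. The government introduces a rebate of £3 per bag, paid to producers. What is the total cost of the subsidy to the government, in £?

Government outlay = £736.8.

Demand slope: (233 − 248)/(12 − 7) = -3, so Qd = 269 − 3P.
Supply slope: (252 − 236)/(14 − 6) = 2, so Qs = 2P + 224.
Without the subsidy, 269 − 3P = 2P + 224 gives 5P = 45, so P* = £9 and Q* = 242.
With a per-unit subsidy paid to producers, each receives P + 3 per unit sold, so supply becomes Qs = 2(P + 3) + 224.
Solving gives Q = 245.6 with consumers paying £7.8 and producers receiving £10.8 (the £3 wedge).
Outlay = t · Q = 3 · 245.6 = £736.8.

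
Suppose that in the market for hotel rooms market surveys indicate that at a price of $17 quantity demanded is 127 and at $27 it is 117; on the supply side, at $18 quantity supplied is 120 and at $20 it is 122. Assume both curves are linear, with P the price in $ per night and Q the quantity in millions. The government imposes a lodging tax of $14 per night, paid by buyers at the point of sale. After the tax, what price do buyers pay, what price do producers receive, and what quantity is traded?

Demand slope: (117 − 127)/(27 − 17) = -1, so Qd = 144 − P.
Supply slope: (122 − 120)/(20 − 18) = 1, so Qs = P + 102.
Before the tax: set 144 − P = P + 102 → P* = $21, Q* = 123.
With the tax collected from buyers, demand (in seller-price terms) shifts: Qd = 144 − (P + 14).
New equilibrium: buyers pay $28, producers receive $14, Q = 116. (Wedge: Pb − Ps = 14.)
The less price-elastic side of the market bears the larger share of a per-unit tax.

Buyers pay $28; producers receive $14; quantity = 116.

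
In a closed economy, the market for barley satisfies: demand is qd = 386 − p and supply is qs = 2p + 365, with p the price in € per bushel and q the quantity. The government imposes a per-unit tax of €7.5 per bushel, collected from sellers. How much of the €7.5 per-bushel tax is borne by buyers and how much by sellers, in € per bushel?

Buyers bear €5 per bushel; sellers bear €2.5 per bushel.

Before the tax: set 386 − p = 2p + 365 → p* = €7, q* = 379.
With the tax collected from sellers, supply shifts: qs = 2(p − 7.5) + 365.
Solving gives q = 374 with buyers paying €12 and sellers receiving €4.5 (the €7.5 wedge).
Burden on buyers: €5; on sellers: €2.5. (They sum to €7.5.)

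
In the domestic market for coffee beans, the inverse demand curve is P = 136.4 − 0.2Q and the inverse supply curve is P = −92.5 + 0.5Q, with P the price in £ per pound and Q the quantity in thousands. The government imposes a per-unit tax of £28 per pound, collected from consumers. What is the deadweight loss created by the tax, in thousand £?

Deadweight loss = £560 thousand.

Inverting to Q(P) form: Qd = 682 − 5P; Qs = 2P + 185.
Before the tax: set 682 − 5P = 2P + 185 → P* = £71, Q* = 327.
With the tax collected from consumers, demand (in seller-price terms) shifts: Qd = 682 − 5(P + 28).
New equilibrium: consumers pay £79, sellers receive £51, Q = 287. (Wedge: Pb − Ps = 28.)
Quantity falls by |ΔQ| = |327 − 287| = 40.
DWL = ½ · t · |ΔQ| = ½ · 28 · 40 = £560.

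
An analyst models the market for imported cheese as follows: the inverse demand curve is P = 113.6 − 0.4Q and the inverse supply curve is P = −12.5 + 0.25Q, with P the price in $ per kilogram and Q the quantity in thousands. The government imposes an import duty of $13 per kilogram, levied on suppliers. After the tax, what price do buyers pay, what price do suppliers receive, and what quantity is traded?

Buyers pay $44; suppliers receive $31; quantity = 174.

Inverting to Q(P) form: Qd = 284 − 2.5P; Qs = 4P + 50.
Before the tax: set 284 − 2.5P = 4P + 50 → P* = $36, Q* = 194.
With the tax collected from suppliers, supply shifts: Qs = 4(P − 13) + 50.
New equilibrium: buyers pay $44, suppliers receive $31, Q = 174. (Wedge: Pb − Ps = 13.)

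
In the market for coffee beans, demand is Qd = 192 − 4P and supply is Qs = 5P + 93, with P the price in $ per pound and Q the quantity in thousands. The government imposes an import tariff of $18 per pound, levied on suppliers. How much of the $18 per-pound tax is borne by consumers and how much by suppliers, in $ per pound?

Consumers bear $10 per pound; suppliers bear $8 per pound.

Before the tax: set 192 − 4P = 5P + 93 → P* = $11, Q* = 148.
With the tax collected from suppliers, supply shifts: Qs = 5(P − 18) + 93.
New equilibrium: consumers pay $21, suppliers receive $3, Q = 108. (Wedge: Pb − Ps = 18.)
Burden on consumers: $10; on suppliers: $8. (They sum to $18.)
The less price-elastic side of the market bears the larger share of a per-unit tax.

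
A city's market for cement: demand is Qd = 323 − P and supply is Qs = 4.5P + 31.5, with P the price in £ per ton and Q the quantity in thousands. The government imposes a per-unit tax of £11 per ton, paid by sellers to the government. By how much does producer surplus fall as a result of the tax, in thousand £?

Producer surplus falls by £531 thousand.

Without the tax, 323 − P = 4.5P + 31.5 gives 5.5P = 291.5, so P* = £53 and Q* = 270.
With the tax collected from sellers, supply shifts: Qs = 4.5(P − 11) + 31.5.
Solving gives Q = 261 with consumers paying £62 and sellers receiving £51 (the £11 wedge).
ΔPS is the trapezoid between Q = 261 and Q = 270 of height £2: ½ · (270 + 261) · 2 = £531.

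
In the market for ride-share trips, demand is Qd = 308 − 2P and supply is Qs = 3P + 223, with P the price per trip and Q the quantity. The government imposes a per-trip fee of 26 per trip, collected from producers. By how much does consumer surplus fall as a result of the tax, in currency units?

Consumer surplus falls by 4031.04.

Without the tax, 308 − 2P = 3P + 223 gives 5P = 85, so P* = 17 and Q* = 274.
With the tax collected from producers, supply shifts: Qs = 3(P − 26) + 223.
Solving gives Q = 242.8 with consumers paying 32.6 and producers receiving 6.6 (the 26 wedge).
ΔCS is the trapezoid between Q = 242.8 and Q = 274 of height 15.6: ½ · (274 + 242.8) · 15.6 = 4031.04.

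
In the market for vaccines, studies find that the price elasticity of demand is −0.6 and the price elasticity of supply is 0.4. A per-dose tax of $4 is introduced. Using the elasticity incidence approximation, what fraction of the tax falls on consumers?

Incidence ratio: consumers' share ≈ εs / (εs + |εd|) = 0.4 / (0.4 + 0.6) = 0.4.
Supply is the less elastic side, so consumers bear the smaller share.

Consumers' share ≈ 0.4.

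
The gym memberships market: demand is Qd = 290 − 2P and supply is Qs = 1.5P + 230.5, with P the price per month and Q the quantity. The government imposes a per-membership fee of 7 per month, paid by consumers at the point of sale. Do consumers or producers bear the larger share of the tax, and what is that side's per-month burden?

Producers bear the larger share: 4 per month.

Without the tax, 290 − 2P = 1.5P + 230.5 gives 3.5P = 59.5, so P* = 17 and Q* = 256.
With the tax collected from consumers, demand (in seller-price terms) shifts: Qd = 290 − 2(P + 7).
Solving gives Q = 250 with consumers paying 20 and producers receiving 13 (the 7 wedge).
Per-month burden: consumers 3, producers 4.
Producers take the larger share because supply is less price-elastic here (demand slope 2 vs supply slope 1.5).
The less price-elastic side of the market bears the larger share of a per-unit tax.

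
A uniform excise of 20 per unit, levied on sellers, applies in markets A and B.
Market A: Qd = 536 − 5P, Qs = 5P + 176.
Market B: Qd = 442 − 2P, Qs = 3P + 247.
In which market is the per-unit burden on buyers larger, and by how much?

Market A: pre-tax P* = 36, Q* = 356; post-tax Q = 306; per-unit burden on buyers = 10.
Market B: pre-tax P* = 39, Q* = 364; post-tax Q = 340; per-unit burden on buyers = 12.
Difference: 10 vs 12 → market B is larger by 2.

Market B, by 2.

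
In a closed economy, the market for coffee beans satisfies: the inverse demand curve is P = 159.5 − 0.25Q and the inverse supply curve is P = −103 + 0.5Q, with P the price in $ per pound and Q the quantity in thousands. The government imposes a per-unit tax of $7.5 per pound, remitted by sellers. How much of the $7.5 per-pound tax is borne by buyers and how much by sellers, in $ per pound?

Buyers bear $2.5 per pound; sellers bear $5 per pound.

Rewrite in direct form: Qd = 638 − 4P and Qs = 2P + 206.
Before the tax: set 638 − 4P = 2P + 206 → P* = $72, Q* = 350.
With the tax collected from sellers, supply shifts: Qs = 2(P − 7.5) + 206.
Solving gives Q = 340 with buyers paying $74.5 and sellers receiving $67 (the $7.5 wedge).
Burden on buyers: $2.5; on sellers: $5. (They sum to $7.5.)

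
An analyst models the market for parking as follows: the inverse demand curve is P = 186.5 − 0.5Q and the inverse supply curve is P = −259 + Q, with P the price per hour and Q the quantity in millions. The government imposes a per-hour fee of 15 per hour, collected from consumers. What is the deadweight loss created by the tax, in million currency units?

Deadweight loss = 75 million.

Inverting to Q(P) form: Qd = 373 − 2P; Qs = P + 259.
Before the tax: set 373 − 2P = P + 259 → P* = 38, Q* = 297.
With the tax collected from consumers, demand (in seller-price terms) shifts: Qd = 373 − 2(P + 15).
New equilibrium: consumers pay 43, sellers receive 28, Q = 287. (Wedge: Pb − Ps = 15.)
Quantity falls by |ΔQ| = |297 − 287| = 10.
DWL = ½ · t · |ΔQ| = ½ · 15 · 10 = 75.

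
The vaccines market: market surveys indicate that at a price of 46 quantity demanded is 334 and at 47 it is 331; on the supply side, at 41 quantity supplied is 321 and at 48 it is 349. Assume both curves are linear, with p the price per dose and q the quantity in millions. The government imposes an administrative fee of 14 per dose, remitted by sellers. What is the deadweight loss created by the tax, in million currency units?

Deadweight loss = 168 million.

Demand slope: (331 − 334)/(47 − 46) = -3, so qd = 472 − 3p.
Supply slope: (349 − 321)/(48 − 41) = 4, so qs = 4p + 157.
Without the tax, 472 − 3p = 4p + 157 gives 7p = 315, so p* = 45 and q* = 337.
With the tax collected from sellers, supply shifts: qs = 4(p − 14) + 157.
Solving gives q = 313 with consumers paying 53 and sellers receiving 39 (the 14 wedge).
Quantity falls by |ΔQ| = |337 − 313| = 24.
DWL = ½ · t · |ΔQ| = ½ · 14 · 24 = 168.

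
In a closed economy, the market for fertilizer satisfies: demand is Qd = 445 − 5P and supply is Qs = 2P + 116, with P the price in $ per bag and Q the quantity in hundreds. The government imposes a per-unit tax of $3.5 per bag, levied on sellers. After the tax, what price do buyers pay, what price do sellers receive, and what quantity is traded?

Before the tax: set 445 − 5P = 2P + 116 → P* = $47, Q* = 210.
With the tax collected from sellers, supply shifts: Qs = 2(P − 3.5) + 116.
Solving gives Q = 205 with buyers paying $48 and sellers receiving $44.5 (the $3.5 wedge).
The less price-elastic side of the market bears the larger share of a per-unit tax.

Buyers pay $48; sellers receive $44.5; quantity = 205.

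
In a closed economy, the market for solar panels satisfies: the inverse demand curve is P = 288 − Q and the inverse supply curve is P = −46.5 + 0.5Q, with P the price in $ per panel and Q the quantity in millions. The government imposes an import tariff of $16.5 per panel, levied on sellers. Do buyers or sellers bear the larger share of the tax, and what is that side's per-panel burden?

Rewrite in direct form: Qd = 288 − P and Qs = 2P + 93.
Without the tax, 288 − P = 2P + 93 gives 3P = 195, so P* = $65 and Q* = 223.
With the tax collected from sellers, supply shifts: Qs = 2(P − 16.5) + 93.
Solving gives Q = 212 with buyers paying $76 and sellers receiving $59.5 (the $16.5 wedge).
Per-panel burden: buyers $11, sellers $5.5.
Buyers take the larger share because demand is less price-elastic here (demand slope 1 vs supply slope 2).

Buyers bear the larger share: $11 per panel.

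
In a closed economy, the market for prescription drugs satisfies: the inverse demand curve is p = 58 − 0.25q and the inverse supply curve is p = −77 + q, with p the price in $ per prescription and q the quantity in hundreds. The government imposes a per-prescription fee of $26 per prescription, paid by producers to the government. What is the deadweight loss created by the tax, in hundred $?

Inverting to q(p) form: qd = 232 − 4p; qs = p + 77.
Without the tax, 232 − 4p = p + 77 gives 5p = 155, so p* = $31 and q* = 108.
With the tax collected from producers, supply shifts: qs = (p − 26) + 77.
Solving gives q = 87.2 with consumers paying $36.2 and producers receiving $10.2 (the $26 wedge).
Quantity falls by |ΔQ| = |108 − 87.2| = 20.8.
DWL = ½ · t · |ΔQ| = ½ · 26 · 20.8 = $270.4.

Deadweight loss = $270.4 hundred.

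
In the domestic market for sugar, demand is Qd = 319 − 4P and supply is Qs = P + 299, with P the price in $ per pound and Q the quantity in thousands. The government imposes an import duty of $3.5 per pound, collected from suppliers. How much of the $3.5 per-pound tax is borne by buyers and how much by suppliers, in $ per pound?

Buyers bear $0.7 per pound; suppliers bear $2.8 per pound.

Before the tax: set 319 − 4P = P + 299 → P* = $4, Q* = 303.
With the tax collected from suppliers, supply shifts: Qs = (P − 3.5) + 299.
New equilibrium: buyers pay $4.7, suppliers receive $1.2, Q = 300.2. (Wedge: Pb − Ps = 3.5.)
Burden on buyers: $0.7; on suppliers: $2.8. (They sum to $3.5.)
The less price-elastic side of the market bears the larger share of a per-unit tax.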